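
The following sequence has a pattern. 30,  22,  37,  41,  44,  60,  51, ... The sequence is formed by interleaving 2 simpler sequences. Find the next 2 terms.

79, 58

Odd-indexed and even-indexed terms follow separate rules.
Stream A = 30, 37, 44, 51: adding 7 each time.
Stream B = 22, 41, 60: linear: a_n = 3 + 19·n.
Term 8 comes from stream B (its 4th entry): 79.
Position 9 falls in stream A as its term 5, giving 58.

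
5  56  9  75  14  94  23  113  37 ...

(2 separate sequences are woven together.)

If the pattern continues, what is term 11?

Split by position mod 2 into 2 tracks.
Stream A = 5, 9, 14, 23, 37: Fibonacci-style (each term is the sum of the two before it).
Stream B = 56, 75, 94, 113: adding 19 each time.
Position 11 falls in stream A as its term 6, giving 60.

60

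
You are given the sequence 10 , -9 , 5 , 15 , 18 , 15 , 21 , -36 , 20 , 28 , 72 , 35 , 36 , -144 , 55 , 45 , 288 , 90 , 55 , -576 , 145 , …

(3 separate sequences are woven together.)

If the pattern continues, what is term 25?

78

Split by position mod 3 into 3 tracks.
Stream A: 10, 15, 21, 28, 36, 45, 55 (triangular numbers starting at T_4).
Stream B: -9, 18, -36, 72, -144, 288, -576 (geometric with ratio -2).
Stream C: 5, 15, 20, 35, 55, 90, 145 (each term equals the sum of the previous two).
Term 25 comes from stream A (its 9th entry): 78.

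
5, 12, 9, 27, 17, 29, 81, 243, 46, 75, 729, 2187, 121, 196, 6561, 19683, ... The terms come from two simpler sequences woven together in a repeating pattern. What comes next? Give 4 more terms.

Positions follow the repeating pattern AABB; grouping by letter gives 2 tracks.
Subsequence A: 5, 12, 17, 29, 46, 75, 121, 196 — each term equals the sum of the previous two.
Subsequence B: 9, 27, 81, 243, 729, 2187, 6561, 19683 — geometric with ratio 3.
Position 17 → subsequence A, term 9 = 317.
Position 18 → subsequence A, term 10 = 513.
Term 19 comes from subsequence B (its 9th entry): 59049.
Term 20 comes from subsequence B (its 10th entry): 177147.

317, 513, 59049, 177147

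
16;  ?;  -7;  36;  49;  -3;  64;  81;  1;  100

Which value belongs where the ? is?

Reading positions in blocks of 3 reveals the pattern AAB — 2 tracks woven together.
Subsequence A is 16, ?, 36, 49, 64, 81, 100, which is consecutive squares n² from n = 4.
Subsequence B is -7, -3, 1, which is arithmetic with common difference +4.
So the missing entry in subsequence A is 25.

25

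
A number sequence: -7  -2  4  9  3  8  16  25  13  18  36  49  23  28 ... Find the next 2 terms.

64, 81

Reading positions in blocks of 4 reveals the pattern AABB — 2 tracks woven together.
Subsequence A: -7, -2, 3, 8, 13, 18, 23, 28 (adding 5 each time).
Subsequence B: 4, 9, 16, 25, 36, 49 (perfect squares starting at 2²).
Position 15 falls in subsequence B as its term 7, giving 64.
Term 16 comes from subsequence B (its 8th entry): 81.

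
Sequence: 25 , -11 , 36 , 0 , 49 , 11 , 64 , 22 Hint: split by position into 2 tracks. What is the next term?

81

The terms cycle through 2 interleaved subsequences.
Track A: 25, 36, 49, 64 (the squares 5², 6², 7², …).
Track B: -11, 0, 11, 22 (arithmetic, step +11).
Position 9 → track A, term 5 = 81.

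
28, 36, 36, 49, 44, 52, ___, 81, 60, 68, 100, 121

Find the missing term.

Reading positions in blocks of 4 reveals the pattern AABB — 2 tracks woven together.
Subsequence A = 28, 36, 44, 52, 60, 68: arithmetic, step +8.
Subsequence B = 36, 49, ?, 81, 100, 121: consecutive squares n² from n = 6.
The gap is subsequence B's term 3; the rule gives 64.

64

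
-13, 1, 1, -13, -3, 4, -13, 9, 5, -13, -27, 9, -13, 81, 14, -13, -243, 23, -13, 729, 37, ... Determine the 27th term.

Read the sequence 3 terms at a time; column i is its own pattern.
Subsequence A: -13, -13, -13, -13, -13, -13, -13. Constant -13.
Subsequence B: 1, -3, 9, -27, 81, -243, 729. Geometric, ×-3 each step.
Subsequence C: 1, 4, 5, 9, 14, 23, 37. A Fibonacci-like recurrence a_n = a_{n-1} + a_{n-2}.
The 27th slot belongs to subsequence C; its 9th term is 97.

97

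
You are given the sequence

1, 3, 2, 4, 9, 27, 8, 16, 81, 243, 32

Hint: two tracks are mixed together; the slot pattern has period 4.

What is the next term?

Reading positions in blocks of 4 reveals the pattern AABB — 2 tracks woven together.
Subsequence A: 1, 3, 9, 27, 81, 243. Powers 3^0, 3^1, 3^2, ….
Subsequence B: 2, 4, 8, 16, 32. Geometric, ×2 each step.
Position 12 → subsequence B, term 6 = 64.

64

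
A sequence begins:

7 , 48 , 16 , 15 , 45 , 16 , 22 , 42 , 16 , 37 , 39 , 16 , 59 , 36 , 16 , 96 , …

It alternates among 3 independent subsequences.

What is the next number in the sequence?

The terms cycle through 3 interleaved subsequences.
Track A = 7, 15, 22, 37, 59, 96: each term equals the sum of the previous two.
Track B = 48, 45, 42, 39, 36: arithmetic with common difference −3.
Track C = 16, 16, 16, 16, 16: constant 16.
Term 17 comes from track B (its 6th entry): 33.

33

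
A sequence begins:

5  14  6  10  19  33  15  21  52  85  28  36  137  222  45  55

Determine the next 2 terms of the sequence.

Positions follow the repeating pattern AABB; grouping by letter gives 2 tracks.
Subsequence A is 5, 14, 19, 33, 52, 85, 137, 222, which is each term equals the sum of the previous two.
Subsequence B is 6, 10, 15, 21, 28, 36, 45, 55, which is the triangular numbers T_3, T_4, ….
Position 17 → subsequence A, term 9 = 359.
Position 18 → subsequence A, term 10 = 581.

359, 581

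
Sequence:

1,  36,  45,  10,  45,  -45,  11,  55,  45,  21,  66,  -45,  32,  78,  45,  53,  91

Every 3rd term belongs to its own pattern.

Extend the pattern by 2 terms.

-45, 85

Read the sequence 3 terms at a time; column i is its own pattern.
Track A: 1, 10, 11, 21, 32, 53 — a Fibonacci-like recurrence a_n = a_{n-1} + a_{n-2}.
Track B: 36, 45, 55, 66, 78, 91 — the triangular numbers T_8, T_9, ….
Track C: 45, -45, 45, -45, 45 — the oscillation 45·(−1)^(n+1).
Position 18 → track C, term 6 = -45.
The 19th slot belongs to track A; its 7th term is 85.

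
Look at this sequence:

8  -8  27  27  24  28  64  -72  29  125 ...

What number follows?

216

Split by position mod 3: positions 1, 4, 7, … form one track, and each other residue class forms its own.
Track A: 8, 27, 64, 125 (perfect cubes starting at 2³).
Track B: -8, 24, -72 (multiplying by -3 each time).
Track C: 27, 28, 29 (adding 1 each time).
Term 11 comes from track B (its 4th entry): 216.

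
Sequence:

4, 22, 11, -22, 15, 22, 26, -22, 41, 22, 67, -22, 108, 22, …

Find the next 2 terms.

175, -22

Taking every 2nd term gives 2 separate tracks.
Track A = 4, 11, 15, 26, 41, 67, 108: a Fibonacci-like recurrence a_n = a_{n-1} + a_{n-2}.
Track B = 22, -22, 22, -22, 22, -22, 22: alternating ±22.
Position 15 → track A, term 8 = 175.
The 16th slot belongs to track B; its 8th term is -22.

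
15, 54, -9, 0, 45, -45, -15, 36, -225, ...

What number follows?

The terms cycle through 3 interleaved subsequences.
Track A: 15, 0, -15 (linear: a_n = 30 − 15·n).
Track B: 54, 45, 36 (arithmetic, step −9).
Track C: -9, -45, -225 (geometric with ratio 5).
The 10th slot belongs to track A; its 4th term is -30.

-30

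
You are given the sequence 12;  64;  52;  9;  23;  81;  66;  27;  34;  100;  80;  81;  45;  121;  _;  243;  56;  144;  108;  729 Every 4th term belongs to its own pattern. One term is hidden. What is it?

The terms cycle through 4 interleaved subsequences.
Track A: 12, 23, 34, 45, 56 (arithmetic, step +11).
Track B: 64, 81, 100, 121, 144 (perfect squares starting at 8²).
Track C: 52, 66, 80, ?, 108 (arithmetic with common difference +14).
Track D: 9, 27, 81, 243, 729 (powers 3^2, 3^3, 3^4, …).
So the missing entry in track C is 94.

94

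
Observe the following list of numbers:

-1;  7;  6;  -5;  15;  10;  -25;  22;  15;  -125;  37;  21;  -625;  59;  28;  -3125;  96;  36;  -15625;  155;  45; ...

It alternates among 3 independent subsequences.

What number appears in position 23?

251

The terms cycle through 3 interleaved subsequences.
Track A = -1, -5, -25, -125, -625, -3125, -15625: multiplying by 5 each time.
Track B = 7, 15, 22, 37, 59, 96, 155: Fibonacci-style (each term is the sum of the two before it).
Track C = 6, 10, 15, 21, 28, 36, 45: triangular numbers starting at T_3.
Position 23 → track B, term 8 = 251.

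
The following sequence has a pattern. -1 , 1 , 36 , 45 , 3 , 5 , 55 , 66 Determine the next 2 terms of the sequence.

7, 9

Reading positions in blocks of 4 reveals the pattern AABB — 2 tracks woven together.
Track A = -1, 1, 3, 5: arithmetic with common difference +2.
Track B = 36, 45, 55, 66: the triangular numbers T_8, T_9, ….
Term 9 comes from track A (its 5th entry): 7.
Term 10 comes from track A (its 6th entry): 9.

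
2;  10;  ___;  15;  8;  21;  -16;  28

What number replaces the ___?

Odd-indexed and even-indexed terms follow separate rules.
Track A: 2, ?, 8, -16 (a geometric progression (common ratio -2)).
Track B: 10, 15, 21, 28 (the triangular numbers T_4, T_5, …).
So the missing entry in track A is -4.

-4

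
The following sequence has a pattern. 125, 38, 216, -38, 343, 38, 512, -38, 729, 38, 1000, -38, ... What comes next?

Positions 1, 3, 5, … form one subsequence and positions 2, 4, 6, … form another.
Subsequence A: 125, 216, 343, 512, 729, 1000. Consecutive cubes n³ from n = 5.
Subsequence B: 38, -38, 38, -38, 38, -38. Alternating ±38.
The 13th slot belongs to subsequence A; its 7th term is 1331.

1331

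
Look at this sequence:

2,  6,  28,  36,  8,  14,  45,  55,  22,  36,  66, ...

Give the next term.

78

The slot pattern repeats as AABB (period 4), so there are 2 interleaved tracks.
Track A = 2, 6, 8, 14, 22, 36: each term equals the sum of the previous two.
Track B = 28, 36, 45, 55, 66: the triangular numbers T_7, T_8, ….
Term 12 comes from track B (its 6th entry): 78.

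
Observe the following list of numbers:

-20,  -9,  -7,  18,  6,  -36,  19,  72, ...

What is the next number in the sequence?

Taking every 2nd term gives 2 separate tracks.
Track A is -20, -7, 6, 19, which is adding 13 each time.
Track B is -9, 18, -36, 72, which is multiplying by -2 each time.
Position 9 falls in track A as its term 5, giving 32.

32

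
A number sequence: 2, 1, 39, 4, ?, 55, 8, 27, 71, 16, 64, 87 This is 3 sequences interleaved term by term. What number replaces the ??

8

Read the sequence 3 terms at a time; column i is its own pattern.
Subsequence A: 2, 4, 8, 16 (successive powers of 2).
Subsequence B: 1, ?, 27, 64 (perfect cubes starting at 1³).
Subsequence C: 39, 55, 71, 87 (arithmetic, step +16).
The gap is subsequence B's term 2; the rule gives 8.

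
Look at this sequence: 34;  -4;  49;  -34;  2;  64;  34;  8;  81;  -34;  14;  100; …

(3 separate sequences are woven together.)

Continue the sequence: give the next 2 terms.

Read the sequence 3 terms at a time; column i is its own pattern.
Stream A: 34, -34, 34, -34 — alternating ±34.
Stream B: -4, 2, 8, 14 — arithmetic with common difference +6.
Stream C: 49, 64, 81, 100 — perfect squares starting at 7².
Position 13 falls in stream A as its term 5, giving 34.
Position 14 → stream B, term 5 = 20.

34, 20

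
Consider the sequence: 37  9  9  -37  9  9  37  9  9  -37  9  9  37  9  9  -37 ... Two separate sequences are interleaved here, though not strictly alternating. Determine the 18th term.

9

Reading positions in blocks of 3 reveals the pattern ABB — 2 tracks woven together.
Stream A: 37, -37, 37, -37, 37, -37 — alternating ±37.
Stream B: 9, 9, 9, 9, 9, 9, 9, 9, 9, 9 — constant 9.
The 18th slot belongs to stream B; its 12th term is 9.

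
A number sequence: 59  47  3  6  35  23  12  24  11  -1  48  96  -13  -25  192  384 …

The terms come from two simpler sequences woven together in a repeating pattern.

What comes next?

-37

The slot pattern repeats as AABB (period 4), so there are 2 interleaved tracks.
Track A: 59, 47, 35, 23, 11, -1, -13, -25 — subtracting 12 each time.
Track B: 3, 6, 12, 24, 48, 96, 192, 384 — geometric, ×2 each step.
Term 17 comes from track A (its 9th entry): -37.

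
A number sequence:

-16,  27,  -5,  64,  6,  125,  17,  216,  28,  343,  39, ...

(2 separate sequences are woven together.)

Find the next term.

Split by position mod 2 into 2 tracks.
Track A: -16, -5, 6, 17, 28, 39 — linear: a_n = -27 + 11·n.
Track B: 27, 64, 125, 216, 343 — consecutive cubes n³ from n = 3.
Position 12 falls in track B as its term 6, giving 512.

512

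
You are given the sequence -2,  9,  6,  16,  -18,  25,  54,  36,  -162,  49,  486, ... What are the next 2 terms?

64, -1458

Taking every 2nd term gives 2 separate tracks.
Stream A: -2, 6, -18, 54, -162, 486 — geometric, ×-3 each step.
Stream B: 9, 16, 25, 36, 49 — the squares 3², 4², 5², ….
Term 12 comes from stream B (its 6th entry): 64.
Position 13 falls in stream A as its term 7, giving -1458.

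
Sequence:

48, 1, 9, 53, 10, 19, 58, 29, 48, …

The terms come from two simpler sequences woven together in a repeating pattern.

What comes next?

Reading positions in blocks of 3 reveals the pattern ABB — 2 tracks woven together.
Stream A: 48, 53, 58. Arithmetic, step +5.
Stream B: 1, 9, 10, 19, 29, 48. Fibonacci-style (each term is the sum of the two before it).
Position 10 falls in stream A as its term 4, giving 63.

63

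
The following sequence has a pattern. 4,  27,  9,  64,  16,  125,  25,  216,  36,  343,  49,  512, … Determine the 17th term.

100

The terms cycle through 2 interleaved subsequences.
Stream A is 4, 9, 16, 25, 36, 49, which is consecutive squares n² from n = 2.
Stream B is 27, 64, 125, 216, 343, 512, which is the cubes 3³, 4³, 5³, ….
Position 17 falls in stream A as its term 9, giving 100.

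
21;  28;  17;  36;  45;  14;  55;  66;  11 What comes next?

78

The slot pattern repeats as AAB (period 3), so there are 2 interleaved tracks.
Subsequence A is 21, 28, 36, 45, 55, 66, which is triangular numbers n(n+1)/2 for n = 6, 7, ….
Subsequence B is 17, 14, 11, which is subtracting 3 each time.
Term 10 comes from subsequence A (its 7th entry): 78.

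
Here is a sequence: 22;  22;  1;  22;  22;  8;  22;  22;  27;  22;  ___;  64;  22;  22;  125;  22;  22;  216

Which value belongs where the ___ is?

22

The slot pattern repeats as AAB (period 3), so there are 2 interleaved tracks.
Track A: 22, 22, 22, 22, 22, 22, 22, ?, 22, 22, 22, 22 — the constant sequence 22.
Track B: 1, 8, 27, 64, 125, 216 — perfect cubes starting at 1³.
The gap is track A's term 8; the rule gives 22.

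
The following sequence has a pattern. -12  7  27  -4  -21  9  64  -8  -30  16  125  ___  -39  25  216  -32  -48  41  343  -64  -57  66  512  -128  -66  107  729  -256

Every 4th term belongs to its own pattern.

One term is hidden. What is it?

Taking every 4th term gives 4 separate tracks.
Subsequence A: -12, -21, -30, -39, -48, -57, -66. Linear: a_n = -3 − 9·n.
Subsequence B: 7, 9, 16, 25, 41, 66, 107. Each term equals the sum of the previous two.
Subsequence C: 27, 64, 125, 216, 343, 512, 729. Perfect cubes starting at 3³.
Subsequence D: -4, -8, ?, -32, -64, -128, -256. Geometric with ratio 2.
Subsequence D's pattern makes the blank -16.

-16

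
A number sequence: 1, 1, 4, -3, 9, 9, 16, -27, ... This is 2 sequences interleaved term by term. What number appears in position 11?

36

Positions 1, 3, 5, … form one subsequence and positions 2, 4, 6, … form another.
Track A: 1, 4, 9, 16. Consecutive squares n² from n = 1.
Track B: 1, -3, 9, -27. Geometric with ratio -3.
Position 11 falls in track A as its term 6, giving 36.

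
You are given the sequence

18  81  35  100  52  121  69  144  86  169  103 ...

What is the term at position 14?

225

Taking every 2nd term gives 2 separate tracks.
Stream A: 18, 35, 52, 69, 86, 103 (adding 17 each time).
Stream B: 81, 100, 121, 144, 169 (the squares 9², 10², 11², …).
The 14th slot belongs to stream B; its 7th term is 225.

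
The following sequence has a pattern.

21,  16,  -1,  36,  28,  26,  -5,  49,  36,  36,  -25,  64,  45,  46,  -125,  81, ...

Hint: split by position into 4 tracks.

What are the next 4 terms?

Taking every 4th term gives 4 separate tracks.
Track A: 21, 28, 36, 45 — triangular numbers starting at T_6.
Track B: 16, 26, 36, 46 — adding 10 each time.
Track C: -1, -5, -25, -125 — geometric, ×5 each step.
Track D: 36, 49, 64, 81 — perfect squares starting at 6².
The 17th slot belongs to track A; its 5th term is 55.
Position 18 → track B, term 5 = 56.
Position 19 falls in track C as its term 5, giving -625.
Position 20 → track D, term 5 = 100.

55, 56, -625, 100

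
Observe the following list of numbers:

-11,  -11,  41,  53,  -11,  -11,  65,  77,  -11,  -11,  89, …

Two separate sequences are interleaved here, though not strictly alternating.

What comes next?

101

The slot pattern repeats as AABB (period 4), so there are 2 interleaved tracks.
Track A: -11, -11, -11, -11, -11, -11. The constant sequence -11.
Track B: 41, 53, 65, 77, 89. Arithmetic with common difference +12.
Position 12 → track B, term 6 = 101.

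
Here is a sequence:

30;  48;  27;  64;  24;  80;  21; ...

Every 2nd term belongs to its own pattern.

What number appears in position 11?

15

Positions 1, 3, 5, … form one subsequence and positions 2, 4, 6, … form another.
Subsequence A = 30, 27, 24, 21: arithmetic, step −3.
Subsequence B = 48, 64, 80: arithmetic with common difference +16.
Term 11 comes from subsequence A (its 6th entry): 15.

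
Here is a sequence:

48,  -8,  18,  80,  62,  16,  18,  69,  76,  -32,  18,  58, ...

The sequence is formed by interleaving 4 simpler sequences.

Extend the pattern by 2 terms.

Split by position mod 4 into 4 tracks.
Track A: 48, 62, 76. Arithmetic with common difference +14.
Track B: -8, 16, -32. Multiplying by -2 each time.
Track C: 18, 18, 18. Always 18.
Track D: 80, 69, 58. Arithmetic with common difference −11.
The 13th slot belongs to track A; its 4th term is 90.
Position 14 → track B, term 4 = 64.

90, 64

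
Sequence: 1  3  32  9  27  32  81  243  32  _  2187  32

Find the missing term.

729

Reading positions in blocks of 3 reveals the pattern AAB — 2 tracks woven together.
Track A is 1, 3, 9, 27, 81, 243, ?, 2187, which is successive powers of 3.
Track B is 32, 32, 32, 32, which is always 32.
The gap is track A's term 7; the rule gives 729.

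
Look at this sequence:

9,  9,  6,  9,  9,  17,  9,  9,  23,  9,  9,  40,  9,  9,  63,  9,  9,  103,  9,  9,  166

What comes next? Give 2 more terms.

Reading positions in blocks of 3 reveals the pattern AAB — 2 tracks woven together.
Stream A is 9, 9, 9, 9, 9, 9, 9, 9, 9, 9, 9, 9, 9, 9, which is constant 9.
Stream B is 6, 17, 23, 40, 63, 103, 166, which is each term equals the sum of the previous two.
Term 22 comes from stream A (its 15th entry): 9.
Position 23 falls in stream A as its term 16, giving 9.

9, 9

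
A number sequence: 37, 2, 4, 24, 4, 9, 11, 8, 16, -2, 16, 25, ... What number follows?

Split by position mod 3 into 3 tracks.
Track A = 37, 24, 11, -2: linear: a_n = 50 − 13·n.
Track B = 2, 4, 8, 16: powers 2^1, 2^2, 2^3, ….
Track C = 4, 9, 16, 25: perfect squares starting at 2².
Position 13 falls in track A as its term 5, giving -15.

-15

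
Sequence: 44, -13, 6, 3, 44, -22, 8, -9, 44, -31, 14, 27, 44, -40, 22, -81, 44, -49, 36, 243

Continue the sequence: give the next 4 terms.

Taking every 4th term gives 4 separate tracks.
Subsequence A = 44, 44, 44, 44, 44: always 44.
Subsequence B = -13, -22, -31, -40, -49: arithmetic, step −9.
Subsequence C = 6, 8, 14, 22, 36: each term equals the sum of the previous two.
Subsequence D = 3, -9, 27, -81, 243: geometric with ratio -3.
The 21st slot belongs to subsequence A; its 6th term is 44.
Position 22 → subsequence B, term 6 = -58.
Term 23 comes from subsequence C (its 6th entry): 58.
Position 24 falls in subsequence D as its term 6, giving -729.

44, -58, 58, -729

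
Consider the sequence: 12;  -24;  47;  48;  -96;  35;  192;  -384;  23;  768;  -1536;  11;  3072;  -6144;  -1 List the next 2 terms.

12288, -24576

The slot pattern repeats as AAB (period 3), so there are 2 interleaved tracks.
Stream A = 12, -24, 48, -96, 192, -384, 768, -1536, 3072, -6144: multiplying by -2 each time.
Stream B = 47, 35, 23, 11, -1: subtracting 12 each time.
Term 16 comes from stream A (its 11th entry): 12288.
Position 17 falls in stream A as its term 12, giving -24576.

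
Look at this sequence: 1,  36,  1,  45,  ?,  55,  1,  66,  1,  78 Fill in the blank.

1

Odd-indexed and even-indexed terms follow separate rules.
Track A: 1, 1, ?, 1, 1 (always 1).
Track B: 36, 45, 55, 66, 78 (triangular numbers starting at T_8).
Track A's pattern makes the blank 1.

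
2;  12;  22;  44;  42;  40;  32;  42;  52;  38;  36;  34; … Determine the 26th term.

Positions follow the repeating pattern AAABBB; grouping by letter gives 2 tracks.
Stream A is 2, 12, 22, 32, 42, 52, which is arithmetic with common difference +10.
Stream B is 44, 42, 40, 38, 36, 34, which is linear: a_n = 46 − 2·n.
The 26th slot belongs to stream A; its 14th term is 132.

132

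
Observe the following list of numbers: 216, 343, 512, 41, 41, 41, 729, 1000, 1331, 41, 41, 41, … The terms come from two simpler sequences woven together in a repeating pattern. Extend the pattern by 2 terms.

Positions follow the repeating pattern AAABBB; grouping by letter gives 2 tracks.
Stream A is 216, 343, 512, 729, 1000, 1331, which is the cubes 6³, 7³, 8³, ….
Stream B is 41, 41, 41, 41, 41, 41, which is constant 41.
The 13th slot belongs to stream A; its 7th term is 1728.
Position 14 → stream A, term 8 = 2197.

1728, 2197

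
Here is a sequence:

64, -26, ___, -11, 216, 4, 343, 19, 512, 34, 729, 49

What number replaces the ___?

125

The terms cycle through 2 interleaved subsequences.
Stream A = 64, ?, 216, 343, 512, 729: consecutive cubes n³ from n = 4.
Stream B = -26, -11, 4, 19, 34, 49: adding 15 each time.
So the missing entry in stream A is 125.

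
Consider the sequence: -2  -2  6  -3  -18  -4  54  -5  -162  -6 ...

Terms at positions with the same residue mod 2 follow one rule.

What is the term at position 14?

-8

Odd-indexed and even-indexed terms follow separate rules.
Subsequence A: -2, 6, -18, 54, -162 — geometric, ×-3 each step.
Subsequence B: -2, -3, -4, -5, -6 — arithmetic with common difference −1.
Position 14 → subsequence B, term 7 = -8.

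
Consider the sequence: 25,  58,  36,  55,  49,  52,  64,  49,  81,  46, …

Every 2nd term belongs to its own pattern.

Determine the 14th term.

40

Odd-indexed and even-indexed terms follow separate rules.
Track A: 25, 36, 49, 64, 81 — perfect squares starting at 5².
Track B: 58, 55, 52, 49, 46 — arithmetic with common difference −3.
Position 14 → track B, term 7 = 40.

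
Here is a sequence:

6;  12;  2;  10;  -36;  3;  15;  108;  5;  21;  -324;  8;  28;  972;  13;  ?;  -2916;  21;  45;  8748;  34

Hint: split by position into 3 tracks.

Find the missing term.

The terms cycle through 3 interleaved subsequences.
Stream A is 6, 10, 15, 21, 28, ?, 45, which is triangular numbers n(n+1)/2 for n = 3, 4, ….
Stream B is 12, -36, 108, -324, 972, -2916, 8748, which is a geometric progression (common ratio -3).
Stream C is 2, 3, 5, 8, 13, 21, 34, which is a Fibonacci-like recurrence a_n = a_{n-1} + a_{n-2}.
The gap is stream A's term 6; the rule gives 36.

36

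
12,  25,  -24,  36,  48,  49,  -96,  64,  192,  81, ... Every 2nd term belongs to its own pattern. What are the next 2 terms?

-384, 100

The terms cycle through 2 interleaved subsequences.
Stream A: 12, -24, 48, -96, 192 — geometric, ×-2 each step.
Stream B: 25, 36, 49, 64, 81 — consecutive squares n² from n = 5.
Position 11 falls in stream A as its term 6, giving -384.
Position 12 → stream B, term 6 = 100.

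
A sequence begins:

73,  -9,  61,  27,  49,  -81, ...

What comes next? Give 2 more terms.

37, 243

Positions 1, 3, 5, … form one subsequence and positions 2, 4, 6, … form another.
Subsequence A: 73, 61, 49. Arithmetic with common difference −12.
Subsequence B: -9, 27, -81. Geometric with ratio -3.
Term 7 comes from subsequence A (its 4th entry): 37.
The 8th slot belongs to subsequence B; its 4th term is 243.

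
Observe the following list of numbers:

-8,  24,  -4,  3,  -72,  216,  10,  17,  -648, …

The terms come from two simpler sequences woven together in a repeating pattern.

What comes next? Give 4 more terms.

Positions follow the repeating pattern AABB; grouping by letter gives 2 tracks.
Track A: -8, 24, -72, 216, -648 — geometric, ×-3 each step.
Track B: -4, 3, 10, 17 — linear: a_n = -11 + 7·n.
Position 10 falls in track A as its term 6, giving 1944.
Term 11 comes from track B (its 5th entry): 24.
Term 12 comes from track B (its 6th entry): 31.
Term 13 comes from track A (its 7th entry): -5832.

1944, 24, 31, -5832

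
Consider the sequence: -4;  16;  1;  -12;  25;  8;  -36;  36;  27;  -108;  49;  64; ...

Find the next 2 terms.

Split by position mod 3: positions 1, 4, 7, … form one track, and each other residue class forms its own.
Track A is -4, -12, -36, -108, which is geometric with ratio 3.
Track B is 16, 25, 36, 49, which is the squares 4², 5², 6², ….
Track C is 1, 8, 27, 64, which is consecutive cubes n³ from n = 1.
Term 13 comes from track A (its 5th entry): -324.
The 14th slot belongs to track B; its 5th term is 64.

-324, 64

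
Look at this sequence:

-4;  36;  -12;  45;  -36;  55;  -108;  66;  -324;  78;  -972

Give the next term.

Odd-indexed and even-indexed terms follow separate rules.
Track A: -4, -12, -36, -108, -324, -972 — geometric with ratio 3.
Track B: 36, 45, 55, 66, 78 — triangular numbers n(n+1)/2 for n = 8, 9, ….
Position 12 falls in track B as its term 6, giving 91.

91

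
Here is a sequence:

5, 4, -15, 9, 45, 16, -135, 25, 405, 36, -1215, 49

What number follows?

3645

The terms cycle through 2 interleaved subsequences.
Track A is 5, -15, 45, -135, 405, -1215, which is geometric with ratio -3.
Track B is 4, 9, 16, 25, 36, 49, which is the squares 2², 3², 4², ….
Position 13 → track A, term 7 = 3645.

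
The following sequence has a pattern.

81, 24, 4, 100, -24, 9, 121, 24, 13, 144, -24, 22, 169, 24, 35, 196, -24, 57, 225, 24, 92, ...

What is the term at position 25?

Read the sequence 3 terms at a time; column i is its own pattern.
Track A: 81, 100, 121, 144, 169, 196, 225 — the squares 9², 10², 11², ….
Track B: 24, -24, 24, -24, 24, -24, 24 — the oscillation 24·(−1)^(n+1).
Track C: 4, 9, 13, 22, 35, 57, 92 — a Fibonacci-like recurrence a_n = a_{n-1} + a_{n-2}.
Position 25 → track A, term 9 = 289.

289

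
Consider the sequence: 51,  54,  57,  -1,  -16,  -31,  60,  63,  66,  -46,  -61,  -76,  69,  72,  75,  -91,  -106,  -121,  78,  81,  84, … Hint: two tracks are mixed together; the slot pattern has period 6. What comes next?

The slot pattern repeats as AAABBB (period 6), so there are 2 interleaved tracks.
Track A: 51, 54, 57, 60, 63, 66, 69, 72, 75, 78, 81, 84. Adding 3 each time.
Track B: -1, -16, -31, -46, -61, -76, -91, -106, -121. Arithmetic, step −15.
Term 22 comes from track B (its 10th entry): -136.

-136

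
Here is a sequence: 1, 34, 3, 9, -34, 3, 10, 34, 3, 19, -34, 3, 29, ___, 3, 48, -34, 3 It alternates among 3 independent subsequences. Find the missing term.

The terms cycle through 3 interleaved subsequences.
Track A: 1, 9, 10, 19, 29, 48 (each term equals the sum of the previous two).
Track B: 34, -34, 34, -34, ?, -34 (the oscillation 34·(−1)^(n+1)).
Track C: 3, 3, 3, 3, 3, 3 (the constant sequence 3).
So the missing entry in track B is 34.

34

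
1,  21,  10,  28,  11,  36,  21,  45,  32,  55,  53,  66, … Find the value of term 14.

Positions 1, 3, 5, … form one subsequence and positions 2, 4, 6, … form another.
Subsequence A: 1, 10, 11, 21, 32, 53 — each term equals the sum of the previous two.
Subsequence B: 21, 28, 36, 45, 55, 66 — triangular numbers n(n+1)/2 for n = 6, 7, ….
Term 14 comes from subsequence B (its 7th entry): 78.

78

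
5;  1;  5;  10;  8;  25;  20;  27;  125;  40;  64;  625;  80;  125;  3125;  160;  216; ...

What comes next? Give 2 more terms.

Split by position mod 3: positions 1, 4, 7, … form one track, and each other residue class forms its own.
Track A: 5, 10, 20, 40, 80, 160. Geometric, ×2 each step.
Track B: 1, 8, 27, 64, 125, 216. Perfect cubes starting at 1³.
Track C: 5, 25, 125, 625, 3125. Successive powers of 5.
Position 18 falls in track C as its term 6, giving 15625.
The 19th slot belongs to track A; its 7th term is 320.

15625, 320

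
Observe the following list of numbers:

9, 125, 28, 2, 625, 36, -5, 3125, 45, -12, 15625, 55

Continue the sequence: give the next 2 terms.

The terms cycle through 3 interleaved subsequences.
Stream A: 9, 2, -5, -12 (arithmetic, step −7).
Stream B: 125, 625, 3125, 15625 (successive powers of 5).
Stream C: 28, 36, 45, 55 (triangular numbers n(n+1)/2 for n = 7, 8, …).
Term 13 comes from stream A (its 5th entry): -19.
Term 14 comes from stream B (its 5th entry): 78125.

-19, 78125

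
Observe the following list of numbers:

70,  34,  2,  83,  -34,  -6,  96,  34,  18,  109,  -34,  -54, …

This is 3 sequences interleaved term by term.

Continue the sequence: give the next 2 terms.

122, 34

Read the sequence 3 terms at a time; column i is its own pattern.
Stream A: 70, 83, 96, 109. Arithmetic, step +13.
Stream B: 34, -34, 34, -34. Oscillating between 34 and -34.
Stream C: 2, -6, 18, -54. A geometric progression (common ratio -3).
Position 13 → stream A, term 5 = 122.
Position 14 → stream B, term 5 = 34.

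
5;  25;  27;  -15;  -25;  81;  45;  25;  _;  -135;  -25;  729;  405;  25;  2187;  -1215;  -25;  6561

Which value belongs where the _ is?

Split by position mod 3: positions 1, 4, 7, … form one track, and each other residue class forms its own.
Track A: 5, -15, 45, -135, 405, -1215. A geometric progression (common ratio -3).
Track B: 25, -25, 25, -25, 25, -25. Alternating ±25.
Track C: 27, 81, ?, 729, 2187, 6561. Successive powers of 3.
The gap is track C's term 3; the rule gives 243.

243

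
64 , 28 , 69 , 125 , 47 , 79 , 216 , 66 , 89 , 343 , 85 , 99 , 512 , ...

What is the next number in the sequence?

Split by position mod 3: positions 1, 4, 7, … form one track, and each other residue class forms its own.
Subsequence A: 64, 125, 216, 343, 512. Perfect cubes starting at 4³.
Subsequence B: 28, 47, 66, 85. Arithmetic with common difference +19.
Subsequence C: 69, 79, 89, 99. Arithmetic with common difference +10.
Position 14 → subsequence B, term 5 = 104.

104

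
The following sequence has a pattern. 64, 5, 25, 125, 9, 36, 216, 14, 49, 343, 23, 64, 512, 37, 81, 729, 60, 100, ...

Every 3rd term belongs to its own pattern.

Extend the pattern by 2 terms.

1000, 97

Split by position mod 3 into 3 tracks.
Stream A: 64, 125, 216, 343, 512, 729. Perfect cubes starting at 4³.
Stream B: 5, 9, 14, 23, 37, 60. Each term equals the sum of the previous two.
Stream C: 25, 36, 49, 64, 81, 100. Consecutive squares n² from n = 5.
Position 19 → stream A, term 7 = 1000.
Position 20 falls in stream B as its term 7, giving 97.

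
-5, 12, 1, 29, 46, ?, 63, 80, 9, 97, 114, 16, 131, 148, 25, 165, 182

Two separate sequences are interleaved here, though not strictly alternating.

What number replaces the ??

Positions follow the repeating pattern AAB; grouping by letter gives 2 tracks.
Track A: -5, 12, 29, 46, 63, 80, 97, 114, 131, 148, 165, 182. Arithmetic, step +17.
Track B: 1, ?, 9, 16, 25. Perfect squares starting at 1².
Filling track B at index 2 by its rule yields 4.

4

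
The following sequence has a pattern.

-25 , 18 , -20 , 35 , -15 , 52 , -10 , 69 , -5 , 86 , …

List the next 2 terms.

0, 103

Odd-indexed and even-indexed terms follow separate rules.
Subsequence A: -25, -20, -15, -10, -5. Arithmetic, step +5.
Subsequence B: 18, 35, 52, 69, 86. Arithmetic with common difference +17.
Position 11 → subsequence A, term 6 = 0.
The 12th slot belongs to subsequence B; its 6th term is 103.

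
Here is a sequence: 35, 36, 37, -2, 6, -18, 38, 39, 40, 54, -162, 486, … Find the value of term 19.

44

The slot pattern repeats as AAABBB (period 6), so there are 2 interleaved tracks.
Stream A: 35, 36, 37, 38, 39, 40. Arithmetic, step +1.
Stream B: -2, 6, -18, 54, -162, 486. Multiplying by -3 each time.
The 19th slot belongs to stream A; its 10th term is 44.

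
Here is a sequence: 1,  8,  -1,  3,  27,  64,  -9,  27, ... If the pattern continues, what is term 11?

-81

Positions follow the repeating pattern AABB; grouping by letter gives 2 tracks.
Stream A = 1, 8, 27, 64: the cubes 1³, 2³, 3³, ….
Stream B = -1, 3, -9, 27: multiplying by -3 each time.
Position 11 → stream B, term 5 = -81.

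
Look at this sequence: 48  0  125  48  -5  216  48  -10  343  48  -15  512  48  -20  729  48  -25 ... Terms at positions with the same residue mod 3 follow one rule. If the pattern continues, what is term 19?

The terms cycle through 3 interleaved subsequences.
Subsequence A is 48, 48, 48, 48, 48, 48, which is constant 48.
Subsequence B is 0, -5, -10, -15, -20, -25, which is arithmetic, step −5.
Subsequence C is 125, 216, 343, 512, 729, which is the cubes 5³, 6³, 7³, ….
The 19th slot belongs to subsequence A; its 7th term is 48.

48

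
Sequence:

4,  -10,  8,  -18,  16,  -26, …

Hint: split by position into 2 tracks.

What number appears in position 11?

Taking every 2nd term gives 2 separate tracks.
Track A: 4, 8, 16 (powers 2^2, 2^3, 2^4, …).
Track B: -10, -18, -26 (linear: a_n = -2 − 8·n).
Term 11 comes from track A (its 6th entry): 128.

128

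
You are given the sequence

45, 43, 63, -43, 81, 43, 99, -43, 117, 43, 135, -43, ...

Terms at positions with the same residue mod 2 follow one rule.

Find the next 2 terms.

Taking every 2nd term gives 2 separate tracks.
Track A = 45, 63, 81, 99, 117, 135: arithmetic with common difference +18.
Track B = 43, -43, 43, -43, 43, -43: oscillating between 43 and -43.
The 13th slot belongs to track A; its 7th term is 153.
Position 14 → track B, term 7 = 43.

153, 43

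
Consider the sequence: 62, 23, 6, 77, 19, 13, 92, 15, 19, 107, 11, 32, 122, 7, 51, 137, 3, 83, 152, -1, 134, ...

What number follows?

Split by position mod 3 into 3 tracks.
Subsequence A = 62, 77, 92, 107, 122, 137, 152: arithmetic, step +15.
Subsequence B = 23, 19, 15, 11, 7, 3, -1: linear: a_n = 27 − 4·n.
Subsequence C = 6, 13, 19, 32, 51, 83, 134: each term equals the sum of the previous two.
The 22nd slot belongs to subsequence A; its 8th term is 167.

167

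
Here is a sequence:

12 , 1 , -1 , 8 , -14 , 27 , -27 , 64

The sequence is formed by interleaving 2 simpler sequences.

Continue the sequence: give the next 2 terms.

-40, 125

Taking every 2nd term gives 2 separate tracks.
Track A: 12, -1, -14, -27. Arithmetic with common difference −13.
Track B: 1, 8, 27, 64. Perfect cubes starting at 1³.
The 9th slot belongs to track A; its 5th term is -40.
Position 10 → track B, term 5 = 125.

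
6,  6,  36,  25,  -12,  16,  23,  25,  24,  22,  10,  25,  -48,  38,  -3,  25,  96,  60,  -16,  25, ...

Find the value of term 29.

Split by position mod 4 into 4 tracks.
Track A is 6, -12, 24, -48, 96, which is geometric with ratio -2.
Track B is 6, 16, 22, 38, 60, which is a Fibonacci-like recurrence a_n = a_{n-1} + a_{n-2}.
Track C is 36, 23, 10, -3, -16, which is arithmetic with common difference −13.
Track D is 25, 25, 25, 25, 25, which is always 25.
Term 29 comes from track A (its 8th entry): -768.

-768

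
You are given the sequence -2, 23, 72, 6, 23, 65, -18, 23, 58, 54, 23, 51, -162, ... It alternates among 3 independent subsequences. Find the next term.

Taking every 3rd term gives 3 separate tracks.
Track A: -2, 6, -18, 54, -162 (geometric with ratio -3).
Track B: 23, 23, 23, 23 (always 23).
Track C: 72, 65, 58, 51 (arithmetic with common difference −7).
Position 14 → track B, term 5 = 23.

23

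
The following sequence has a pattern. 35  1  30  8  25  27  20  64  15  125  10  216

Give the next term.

5

Taking every 2nd term gives 2 separate tracks.
Track A = 35, 30, 25, 20, 15, 10: arithmetic, step −5.
Track B = 1, 8, 27, 64, 125, 216: perfect cubes starting at 1³.
The 13th slot belongs to track A; its 7th term is 5.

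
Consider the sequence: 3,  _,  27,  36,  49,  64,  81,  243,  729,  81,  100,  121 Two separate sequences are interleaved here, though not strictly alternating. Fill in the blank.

9

The slot pattern repeats as AAABBB (period 6), so there are 2 interleaved tracks.
Track A: 3, ?, 27, 81, 243, 729 (successive powers of 3).
Track B: 36, 49, 64, 81, 100, 121 (consecutive squares n² from n = 6).
So the missing entry in track A is 9.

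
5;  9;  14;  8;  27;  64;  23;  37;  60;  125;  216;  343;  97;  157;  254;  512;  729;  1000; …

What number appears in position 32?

11933

Reading positions in blocks of 6 reveals the pattern AAABBB — 2 tracks woven together.
Subsequence A: 5, 9, 14, 23, 37, 60, 97, 157, 254 — Fibonacci-style (each term is the sum of the two before it).
Subsequence B: 8, 27, 64, 125, 216, 343, 512, 729, 1000 — the cubes 2³, 3³, 4³, ….
Position 32 → subsequence A, term 17 = 11933.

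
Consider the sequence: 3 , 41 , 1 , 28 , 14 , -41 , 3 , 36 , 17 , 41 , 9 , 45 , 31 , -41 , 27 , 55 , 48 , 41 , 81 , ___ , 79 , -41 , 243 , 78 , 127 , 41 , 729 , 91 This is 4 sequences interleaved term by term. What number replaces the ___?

Split by position mod 4 into 4 tracks.
Subsequence A: 3, 14, 17, 31, 48, 79, 127. Fibonacci-style (each term is the sum of the two before it).
Subsequence B: 41, -41, 41, -41, 41, -41, 41. The oscillation 41·(−1)^(n+1).
Subsequence C: 1, 3, 9, 27, 81, 243, 729. Powers of 3.
Subsequence D: 28, 36, 45, 55, ?, 78, 91. Triangular numbers starting at T_7.
The gap is subsequence D's term 5; the rule gives 66.

66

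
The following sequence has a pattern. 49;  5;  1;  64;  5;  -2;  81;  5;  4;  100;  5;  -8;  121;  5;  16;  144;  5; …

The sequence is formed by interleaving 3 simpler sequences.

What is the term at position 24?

The terms cycle through 3 interleaved subsequences.
Track A: 49, 64, 81, 100, 121, 144 — perfect squares starting at 7².
Track B: 5, 5, 5, 5, 5, 5 — the constant sequence 5.
Track C: 1, -2, 4, -8, 16 — multiplying by -2 each time.
Position 24 falls in track C as its term 8, giving -128.

-128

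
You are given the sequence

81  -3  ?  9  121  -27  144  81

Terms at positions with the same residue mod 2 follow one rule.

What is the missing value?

The terms cycle through 2 interleaved subsequences.
Subsequence A = 81, ?, 121, 144: perfect squares starting at 9².
Subsequence B = -3, 9, -27, 81: geometric with ratio -3.
Subsequence A's pattern makes the blank 100.

100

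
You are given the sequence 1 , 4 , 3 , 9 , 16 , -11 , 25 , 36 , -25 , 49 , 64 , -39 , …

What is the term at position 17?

The slot pattern repeats as AAB (period 3), so there are 2 interleaved tracks.
Track A: 1, 4, 9, 16, 25, 36, 49, 64 — consecutive squares n² from n = 1.
Track B: 3, -11, -25, -39 — subtracting 14 each time.
Position 17 falls in track A as its term 12, giving 144.

144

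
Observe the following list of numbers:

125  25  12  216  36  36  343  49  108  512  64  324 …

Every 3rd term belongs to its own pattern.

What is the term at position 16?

Taking every 3rd term gives 3 separate tracks.
Subsequence A = 125, 216, 343, 512: perfect cubes starting at 5³.
Subsequence B = 25, 36, 49, 64: perfect squares starting at 5².
Subsequence C = 12, 36, 108, 324: a geometric progression (common ratio 3).
Position 16 falls in subsequence A as its term 6, giving 1000.

1000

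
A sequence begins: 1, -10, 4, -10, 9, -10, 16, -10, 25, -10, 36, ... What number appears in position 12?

-10

Positions 1, 3, 5, … form one subsequence and positions 2, 4, 6, … form another.
Track A: 1, 4, 9, 16, 25, 36. The squares 1², 2², 3², ….
Track B: -10, -10, -10, -10, -10. Constant -10.
The 12th slot belongs to track B; its 6th term is -10.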